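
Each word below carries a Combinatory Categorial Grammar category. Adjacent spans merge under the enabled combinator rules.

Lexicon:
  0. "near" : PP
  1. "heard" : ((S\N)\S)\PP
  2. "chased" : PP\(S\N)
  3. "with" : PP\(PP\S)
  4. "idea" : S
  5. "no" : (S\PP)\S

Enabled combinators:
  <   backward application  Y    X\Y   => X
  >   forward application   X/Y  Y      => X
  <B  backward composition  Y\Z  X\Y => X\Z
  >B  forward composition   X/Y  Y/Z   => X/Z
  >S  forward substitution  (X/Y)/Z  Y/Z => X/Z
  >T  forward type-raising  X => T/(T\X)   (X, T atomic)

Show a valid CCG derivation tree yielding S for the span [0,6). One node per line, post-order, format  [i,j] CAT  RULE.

[0,6] S   <
  [0,4] PP   <
    [0,3] PP\S   <B
      [0,2] (S\N)\S   <
        [0,1] "near" : PP
        [1,2] "heard" : ((S\N)\S)\PP
      [2,3] "chased" : PP\(S\N)
    [3,4] "with" : PP\(PP\S)
  [4,6] S\PP   <
    [4,5] "idea" : S
    [5,6] "no" : (S\PP)\S

[0,1] PP  lex  "near"
[1,2] ((S\N)\S)\PP  lex  "heard"
[0,2] (S\N)\S  <  k=1
[2,3] PP\(S\N)  lex  "chased"
[0,3] PP\S  <B  k=2
[3,4] PP\(PP\S)  lex  "with"
[0,4] PP  <  k=3
[4,5] S  lex  "idea"
[5,6] (S\PP)\S  lex  "no"
[4,6] S\PP  <  k=5
[0,6] S  <  k=4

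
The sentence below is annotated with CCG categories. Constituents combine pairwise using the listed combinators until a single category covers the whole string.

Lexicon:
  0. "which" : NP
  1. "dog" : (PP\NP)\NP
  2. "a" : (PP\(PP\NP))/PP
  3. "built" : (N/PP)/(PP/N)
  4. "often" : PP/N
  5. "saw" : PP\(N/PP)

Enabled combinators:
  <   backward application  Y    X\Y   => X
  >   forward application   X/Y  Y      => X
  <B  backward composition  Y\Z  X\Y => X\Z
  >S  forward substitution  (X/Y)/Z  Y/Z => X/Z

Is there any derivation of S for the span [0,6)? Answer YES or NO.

NP (PP\NP)\NP (PP\(PP\NP))/PP (N/PP)/(PP/N) PP/N PP\(N/PP)
CKY chart[0,6] = {PP}; S ∉ chart

NO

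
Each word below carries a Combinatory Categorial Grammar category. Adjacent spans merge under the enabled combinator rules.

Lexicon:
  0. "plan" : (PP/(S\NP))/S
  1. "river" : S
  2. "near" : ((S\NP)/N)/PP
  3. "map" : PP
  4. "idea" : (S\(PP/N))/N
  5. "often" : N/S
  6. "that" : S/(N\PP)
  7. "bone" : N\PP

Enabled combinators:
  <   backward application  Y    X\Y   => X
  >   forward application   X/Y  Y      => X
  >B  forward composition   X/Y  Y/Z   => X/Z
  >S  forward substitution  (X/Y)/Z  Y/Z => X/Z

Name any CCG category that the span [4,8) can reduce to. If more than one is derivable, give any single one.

S\(PP/N)

[0,8] S   <
  [0,4] PP/N   >B
    [0,2] PP/(S\NP)   >
      [0,1] "plan" : (PP/(S\NP))/S
      [1,2] "river" : S
    [2,4] (S\NP)/N   >
      [2,3] "near" : ((S\NP)/N)/PP
      [3,4] "map" : PP
  [4,8] S\(PP/N)   >
    [4,5] "idea" : (S\(PP/N))/N
    [5,8] N   >
      [5,6] "often" : N/S
      [6,8] S   >
        [6,7] "that" : S/(N\PP)
        [7,8] "bone" : N\PP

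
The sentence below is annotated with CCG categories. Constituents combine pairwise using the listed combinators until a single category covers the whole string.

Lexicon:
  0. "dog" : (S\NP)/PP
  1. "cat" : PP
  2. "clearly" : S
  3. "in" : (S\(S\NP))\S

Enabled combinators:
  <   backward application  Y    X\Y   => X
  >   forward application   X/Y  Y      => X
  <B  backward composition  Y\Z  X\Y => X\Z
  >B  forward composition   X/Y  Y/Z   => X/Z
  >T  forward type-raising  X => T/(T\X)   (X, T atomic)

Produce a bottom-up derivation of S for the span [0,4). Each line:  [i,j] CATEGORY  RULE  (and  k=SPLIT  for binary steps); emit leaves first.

[0,1] (S\NP)/PP  lex  "dog"
[1,2] PP  lex  "cat"
[0,2] S\NP  >  k=1
[2,3] S  lex  "clearly"
[3,4] (S\(S\NP))\S  lex  "in"
[2,4] S\(S\NP)  <  k=3
[0,4] S  <  k=2

[0,4] S   <
  [0,2] S\NP   >
    [0,1] "dog" : (S\NP)/PP
    [1,2] "cat" : PP
  [2,4] S\(S\NP)   <
    [2,3] "clearly" : S
    [3,4] "in" : (S\(S\NP))\S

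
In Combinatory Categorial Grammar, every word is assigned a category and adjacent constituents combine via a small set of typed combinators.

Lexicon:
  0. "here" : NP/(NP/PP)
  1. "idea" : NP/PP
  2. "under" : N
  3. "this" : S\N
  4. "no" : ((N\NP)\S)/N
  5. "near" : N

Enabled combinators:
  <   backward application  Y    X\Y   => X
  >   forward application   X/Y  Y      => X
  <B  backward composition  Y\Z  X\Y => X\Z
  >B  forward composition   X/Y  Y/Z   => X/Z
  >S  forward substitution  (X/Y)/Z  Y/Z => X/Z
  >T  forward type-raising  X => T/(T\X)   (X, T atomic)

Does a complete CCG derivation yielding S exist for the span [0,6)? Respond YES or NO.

NO

NP/(NP/PP) NP/PP N S\N ((N\NP)\S)/N N
CKY chart[0,6] = {N, N/(N\N), NP/(NP\N), PP/(PP\N), S/(S\N)}; S ∉ chart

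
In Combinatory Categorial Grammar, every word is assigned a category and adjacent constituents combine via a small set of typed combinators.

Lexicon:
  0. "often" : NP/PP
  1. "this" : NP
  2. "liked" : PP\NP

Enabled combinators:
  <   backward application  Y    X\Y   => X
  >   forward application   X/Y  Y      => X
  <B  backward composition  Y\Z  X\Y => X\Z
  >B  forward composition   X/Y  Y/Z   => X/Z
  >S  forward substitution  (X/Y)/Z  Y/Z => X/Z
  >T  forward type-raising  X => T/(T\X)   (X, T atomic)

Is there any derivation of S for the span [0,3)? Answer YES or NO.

NP/PP NP PP\NP
CKY chart[0,3] = {N/(N\NP), NP, NP/(NP\NP), NP/(PP\PP), PP/(PP\NP), S/(S\NP)}; S ∉ chart

NO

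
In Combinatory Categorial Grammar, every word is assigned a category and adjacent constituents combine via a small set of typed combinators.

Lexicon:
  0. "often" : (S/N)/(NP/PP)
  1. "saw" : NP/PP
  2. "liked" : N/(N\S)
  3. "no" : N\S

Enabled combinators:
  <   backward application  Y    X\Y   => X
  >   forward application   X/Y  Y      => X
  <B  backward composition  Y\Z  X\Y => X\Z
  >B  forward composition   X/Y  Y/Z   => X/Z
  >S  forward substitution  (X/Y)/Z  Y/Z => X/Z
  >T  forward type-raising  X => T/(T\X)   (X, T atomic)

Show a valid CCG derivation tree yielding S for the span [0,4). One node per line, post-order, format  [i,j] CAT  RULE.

[0,1] (S/N)/(NP/PP)  lex  "often"
[1,2] NP/PP  lex  "saw"
[0,2] S/N  >  k=1
[2,3] N/(N\S)  lex  "liked"
[3,4] N\S  lex  "no"
[2,4] N  >  k=3
[0,4] S  >  k=2

[0,4] S   >
  [0,2] S/N   >
    [0,1] "often" : (S/N)/(NP/PP)
    [1,2] "saw" : NP/PP
  [2,4] N   >
    [2,3] "liked" : N/(N\S)
    [3,4] "no" : N\S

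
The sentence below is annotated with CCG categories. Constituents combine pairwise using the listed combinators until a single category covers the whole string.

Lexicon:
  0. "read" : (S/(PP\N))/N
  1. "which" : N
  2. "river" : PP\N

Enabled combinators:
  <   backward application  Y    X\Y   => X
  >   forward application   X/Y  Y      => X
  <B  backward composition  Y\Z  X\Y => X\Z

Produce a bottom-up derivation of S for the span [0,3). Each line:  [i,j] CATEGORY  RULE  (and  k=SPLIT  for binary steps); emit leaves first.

[0,1] (S/(PP\N))/N  lex  "read"
[1,2] N  lex  "which"
[0,2] S/(PP\N)  >  k=1
[2,3] PP\N  lex  "river"
[0,3] S  >  k=2

[0,3] S   >
  [0,2] S/(PP\N)   >
    [0,1] "read" : (S/(PP\N))/N
    [1,2] "which" : N
  [2,3] "river" : PP\N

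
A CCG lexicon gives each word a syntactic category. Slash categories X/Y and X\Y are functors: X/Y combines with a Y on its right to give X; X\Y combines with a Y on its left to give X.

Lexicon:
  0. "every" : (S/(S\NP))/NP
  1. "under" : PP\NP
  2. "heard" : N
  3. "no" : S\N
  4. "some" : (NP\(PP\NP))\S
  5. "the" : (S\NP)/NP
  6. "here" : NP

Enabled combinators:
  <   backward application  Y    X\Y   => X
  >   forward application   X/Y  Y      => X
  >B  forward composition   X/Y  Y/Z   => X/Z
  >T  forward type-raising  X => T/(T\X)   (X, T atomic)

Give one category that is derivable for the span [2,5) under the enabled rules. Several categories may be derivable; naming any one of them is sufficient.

NP\(PP\NP)

[0,7] S   >
  [0,5] S/(S\NP)   >
    [0,1] "every" : (S/(S\NP))/NP
    [1,5] NP   <
      [1,2] "under" : PP\NP
      [2,5] NP\(PP\NP)   <
        [2,4] S   >
          [2,3] S/(S\N)   >T
            [2,3] "heard" : N
          [3,4] "no" : S\N
        [4,5] "some" : (NP\(PP\NP))\S
  [5,7] S\NP   >
    [5,6] "the" : (S\NP)/NP
    [6,7] "here" : NP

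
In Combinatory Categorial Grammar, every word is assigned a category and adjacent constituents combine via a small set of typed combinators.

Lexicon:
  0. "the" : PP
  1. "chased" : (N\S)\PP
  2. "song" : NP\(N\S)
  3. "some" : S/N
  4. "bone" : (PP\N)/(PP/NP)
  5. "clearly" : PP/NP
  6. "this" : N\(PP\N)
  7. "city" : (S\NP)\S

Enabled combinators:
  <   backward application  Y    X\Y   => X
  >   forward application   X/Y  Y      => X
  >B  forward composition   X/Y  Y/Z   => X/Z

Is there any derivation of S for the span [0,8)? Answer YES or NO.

[0,8] S   <
  [0,3] NP   <
    [0,2] N\S   <
      [0,1] "the" : PP
      [1,2] "chased" : (N\S)\PP
    [2,3] "song" : NP\(N\S)
  [3,8] S\NP   <
    [3,7] S   >
      [3,4] "some" : S/N
      [4,7] N   <
        [4,6] PP\N   >
          [4,5] "bone" : (PP\N)/(PP/NP)
          [5,6] "clearly" : PP/NP
        [6,7] "this" : N\(PP\N)
    [7,8] "city" : (S\NP)\S

YES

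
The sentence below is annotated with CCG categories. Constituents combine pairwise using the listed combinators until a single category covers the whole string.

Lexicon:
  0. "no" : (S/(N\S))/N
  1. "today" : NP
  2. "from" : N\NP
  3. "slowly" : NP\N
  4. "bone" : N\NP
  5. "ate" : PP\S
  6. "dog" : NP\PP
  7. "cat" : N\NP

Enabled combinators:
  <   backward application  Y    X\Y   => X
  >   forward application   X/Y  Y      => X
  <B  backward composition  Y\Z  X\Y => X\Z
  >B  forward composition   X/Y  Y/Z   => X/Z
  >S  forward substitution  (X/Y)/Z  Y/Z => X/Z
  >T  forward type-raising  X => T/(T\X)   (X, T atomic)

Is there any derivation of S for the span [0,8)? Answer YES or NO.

YES

[0,8] S   >
  [0,5] S/(N\S)   >
    [0,1] "no" : (S/(N\S))/N
    [1,5] N   >
      [1,2] N/(N\NP)   >T
        [1,2] "today" : NP
      [2,5] N\NP   <B
        [2,4] NP\NP   <B
          [2,3] "from" : N\NP
          [3,4] "slowly" : NP\N
        [4,5] "bone" : N\NP
  [5,8] N\S   <B
    [5,7] NP\S   <B
      [5,6] "ate" : PP\S
      [6,7] "dog" : NP\PP
    [7,8] "cat" : N\NP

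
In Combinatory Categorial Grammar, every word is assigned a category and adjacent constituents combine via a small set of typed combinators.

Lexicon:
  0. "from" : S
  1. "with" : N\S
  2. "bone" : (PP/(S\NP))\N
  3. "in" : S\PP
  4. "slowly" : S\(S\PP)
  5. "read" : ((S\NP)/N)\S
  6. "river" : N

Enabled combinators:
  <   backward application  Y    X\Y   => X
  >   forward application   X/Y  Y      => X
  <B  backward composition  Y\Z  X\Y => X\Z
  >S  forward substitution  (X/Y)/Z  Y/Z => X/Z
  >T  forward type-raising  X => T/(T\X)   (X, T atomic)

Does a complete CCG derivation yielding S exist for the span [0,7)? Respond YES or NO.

S N\S (PP/(S\NP))\N S\PP S\(S\PP) ((S\NP)/N)\S N
CKY chart[0,7] = {N/(N\PP), NP/(NP\PP), PP, PP/(PP\PP), S/(S\PP)}; S ∉ chart

NO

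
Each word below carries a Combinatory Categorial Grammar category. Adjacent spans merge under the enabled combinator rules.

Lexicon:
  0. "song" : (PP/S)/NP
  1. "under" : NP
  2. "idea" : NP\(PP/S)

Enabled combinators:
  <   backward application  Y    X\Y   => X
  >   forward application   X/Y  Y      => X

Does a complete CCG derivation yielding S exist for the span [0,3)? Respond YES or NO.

NO

(PP/S)/NP NP NP\(PP/S)
CKY chart[0,3] = {NP}; S ∉ chart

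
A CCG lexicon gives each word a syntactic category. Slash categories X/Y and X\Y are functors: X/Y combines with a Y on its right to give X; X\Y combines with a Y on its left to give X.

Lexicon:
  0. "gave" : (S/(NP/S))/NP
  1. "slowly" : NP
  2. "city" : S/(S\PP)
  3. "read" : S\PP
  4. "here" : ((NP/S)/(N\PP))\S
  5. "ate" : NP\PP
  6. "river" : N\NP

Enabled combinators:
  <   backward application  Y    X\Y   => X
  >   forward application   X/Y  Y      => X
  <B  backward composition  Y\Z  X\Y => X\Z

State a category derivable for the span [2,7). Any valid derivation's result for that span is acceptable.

[0,7] S   >
  [0,2] S/(NP/S)   >
    [0,1] "gave" : (S/(NP/S))/NP
    [1,2] "slowly" : NP
  [2,7] NP/S   >
    [2,5] (NP/S)/(N\PP)   <
      [2,4] S   >
        [2,3] "city" : S/(S\PP)
        [3,4] "read" : S\PP
      [4,5] "here" : ((NP/S)/(N\PP))\S
    [5,7] N\PP   <B
      [5,6] "ate" : NP\PP
      [6,7] "river" : N\NP

NP/S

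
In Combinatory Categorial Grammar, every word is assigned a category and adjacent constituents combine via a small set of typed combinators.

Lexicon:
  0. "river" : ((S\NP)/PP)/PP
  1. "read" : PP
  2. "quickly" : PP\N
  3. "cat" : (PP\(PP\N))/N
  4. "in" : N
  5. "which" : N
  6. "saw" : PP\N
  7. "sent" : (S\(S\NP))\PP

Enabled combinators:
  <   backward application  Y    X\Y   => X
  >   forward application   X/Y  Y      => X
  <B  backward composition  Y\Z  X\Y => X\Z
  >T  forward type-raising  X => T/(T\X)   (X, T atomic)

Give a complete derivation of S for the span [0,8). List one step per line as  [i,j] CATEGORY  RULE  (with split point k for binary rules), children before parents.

[0,1] ((S\NP)/PP)/PP  lex  "river"
[1,2] PP  lex  "read"
[0,2] (S\NP)/PP  >  k=1
[2,3] PP\N  lex  "quickly"
[3,4] (PP\(PP\N))/N  lex  "cat"
[4,5] N  lex  "in"
[3,5] PP\(PP\N)  >  k=4
[2,5] PP  <  k=3
[0,5] S\NP  >  k=2
[5,6] N  lex  "which"
[6,7] PP\N  lex  "saw"
[5,7] PP  <  k=6
[7,8] (S\(S\NP))\PP  lex  "sent"
[5,8] S\(S\NP)  <  k=7
[0,8] S  <  k=5

[0,8] S   <
  [0,5] S\NP   >
    [0,2] (S\NP)/PP   >
      [0,1] "river" : ((S\NP)/PP)/PP
      [1,2] "read" : PP
    [2,5] PP   <
      [2,3] "quickly" : PP\N
      [3,5] PP\(PP\N)   >
        [3,4] "cat" : (PP\(PP\N))/N
        [4,5] "in" : N
  [5,8] S\(S\NP)   <
    [5,7] PP   <
      [5,6] "which" : N
      [6,7] "saw" : PP\N
    [7,8] "sent" : (S\(S\NP))\PP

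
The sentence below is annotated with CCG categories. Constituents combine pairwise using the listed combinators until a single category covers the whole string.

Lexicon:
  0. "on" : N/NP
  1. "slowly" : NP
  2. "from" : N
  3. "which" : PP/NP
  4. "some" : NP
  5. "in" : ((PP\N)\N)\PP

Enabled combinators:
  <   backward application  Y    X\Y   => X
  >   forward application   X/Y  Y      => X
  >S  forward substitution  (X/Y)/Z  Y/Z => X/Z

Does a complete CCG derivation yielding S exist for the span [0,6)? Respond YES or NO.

N/NP NP N PP/NP NP ((PP\N)\N)\PP
CKY chart[0,6] = {PP}; S ∉ chart

NO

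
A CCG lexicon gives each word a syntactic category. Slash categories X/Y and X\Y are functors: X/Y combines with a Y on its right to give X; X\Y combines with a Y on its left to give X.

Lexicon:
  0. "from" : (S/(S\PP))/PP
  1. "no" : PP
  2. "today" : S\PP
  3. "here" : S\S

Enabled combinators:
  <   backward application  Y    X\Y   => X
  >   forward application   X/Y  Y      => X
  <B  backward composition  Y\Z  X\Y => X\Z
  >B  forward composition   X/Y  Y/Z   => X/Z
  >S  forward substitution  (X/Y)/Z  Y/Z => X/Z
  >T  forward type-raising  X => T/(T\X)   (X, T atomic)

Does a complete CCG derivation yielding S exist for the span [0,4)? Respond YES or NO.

[0,4] S   >
  [0,2] S/(S\PP)   >
    [0,1] "from" : (S/(S\PP))/PP
    [1,2] "no" : PP
  [2,4] S\PP   <B
    [2,3] "today" : S\PP
    [3,4] "here" : S\S

YES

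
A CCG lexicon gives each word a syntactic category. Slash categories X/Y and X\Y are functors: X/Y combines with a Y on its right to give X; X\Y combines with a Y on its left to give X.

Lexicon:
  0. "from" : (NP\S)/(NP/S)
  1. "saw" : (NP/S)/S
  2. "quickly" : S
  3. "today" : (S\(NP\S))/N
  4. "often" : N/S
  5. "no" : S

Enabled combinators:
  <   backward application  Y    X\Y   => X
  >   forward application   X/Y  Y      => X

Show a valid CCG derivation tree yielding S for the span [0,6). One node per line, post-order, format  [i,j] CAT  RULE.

[0,1] (NP\S)/(NP/S)  lex  "from"
[1,2] (NP/S)/S  lex  "saw"
[2,3] S  lex  "quickly"
[1,3] NP/S  >  k=2
[0,3] NP\S  >  k=1
[3,4] (S\(NP\S))/N  lex  "today"
[4,5] N/S  lex  "often"
[5,6] S  lex  "no"
[4,6] N  >  k=5
[3,6] S\(NP\S)  >  k=4
[0,6] S  <  k=3

[0,6] S   <
  [0,3] NP\S   >
    [0,1] "from" : (NP\S)/(NP/S)
    [1,3] NP/S   >
      [1,2] "saw" : (NP/S)/S
      [2,3] "quickly" : S
  [3,6] S\(NP\S)   >
    [3,4] "today" : (S\(NP\S))/N
    [4,6] N   >
      [4,5] "often" : N/S
      [5,6] "no" : S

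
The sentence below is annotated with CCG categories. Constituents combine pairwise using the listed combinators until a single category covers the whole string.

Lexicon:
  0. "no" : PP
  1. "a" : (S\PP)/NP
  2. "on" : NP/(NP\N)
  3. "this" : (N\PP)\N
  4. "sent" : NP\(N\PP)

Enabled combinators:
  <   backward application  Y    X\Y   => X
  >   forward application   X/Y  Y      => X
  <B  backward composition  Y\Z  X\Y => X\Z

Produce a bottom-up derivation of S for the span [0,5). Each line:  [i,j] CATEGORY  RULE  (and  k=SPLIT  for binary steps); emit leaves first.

[0,1] PP  lex  "no"
[1,2] (S\PP)/NP  lex  "a"
[2,3] NP/(NP\N)  lex  "on"
[3,4] (N\PP)\N  lex  "this"
[4,5] NP\(N\PP)  lex  "sent"
[3,5] NP\N  <B  k=4
[2,5] NP  >  k=3
[1,5] S\PP  >  k=2
[0,5] S  <  k=1

[0,5] S   <
  [0,1] "no" : PP
  [1,5] S\PP   >
    [1,2] "a" : (S\PP)/NP
    [2,5] NP   >
      [2,3] "on" : NP/(NP\N)
      [3,5] NP\N   <B
        [3,4] "this" : (N\PP)\N
        [4,5] "sent" : NP\(N\PP)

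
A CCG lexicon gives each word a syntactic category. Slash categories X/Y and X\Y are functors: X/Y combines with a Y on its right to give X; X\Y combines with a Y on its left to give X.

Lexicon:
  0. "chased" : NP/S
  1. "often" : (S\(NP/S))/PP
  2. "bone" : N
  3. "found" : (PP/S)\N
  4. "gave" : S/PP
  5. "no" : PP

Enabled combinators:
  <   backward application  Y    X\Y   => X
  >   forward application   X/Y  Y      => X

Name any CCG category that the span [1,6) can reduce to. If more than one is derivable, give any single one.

S\(NP/S)

[0,6] S   <
  [0,1] "chased" : NP/S
  [1,6] S\(NP/S)   >
    [1,2] "often" : (S\(NP/S))/PP
    [2,6] PP   >
      [2,4] PP/S   <
        [2,3] "bone" : N
        [3,4] "found" : (PP/S)\N
      [4,6] S   >
        [4,5] "gave" : S/PP
        [5,6] "no" : PP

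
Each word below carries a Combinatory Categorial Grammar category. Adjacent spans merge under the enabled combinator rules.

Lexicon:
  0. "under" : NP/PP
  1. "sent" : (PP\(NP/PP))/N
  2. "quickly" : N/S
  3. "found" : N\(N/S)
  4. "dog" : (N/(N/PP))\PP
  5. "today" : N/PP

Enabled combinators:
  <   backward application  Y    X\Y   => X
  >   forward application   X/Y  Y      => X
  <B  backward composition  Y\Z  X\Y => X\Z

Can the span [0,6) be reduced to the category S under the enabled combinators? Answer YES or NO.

NP/PP (PP\(NP/PP))/N N/S N\(N/S) (N/(N/PP))\PP N/PP
CKY chart[0,6] = {N}; S ∉ chart

NO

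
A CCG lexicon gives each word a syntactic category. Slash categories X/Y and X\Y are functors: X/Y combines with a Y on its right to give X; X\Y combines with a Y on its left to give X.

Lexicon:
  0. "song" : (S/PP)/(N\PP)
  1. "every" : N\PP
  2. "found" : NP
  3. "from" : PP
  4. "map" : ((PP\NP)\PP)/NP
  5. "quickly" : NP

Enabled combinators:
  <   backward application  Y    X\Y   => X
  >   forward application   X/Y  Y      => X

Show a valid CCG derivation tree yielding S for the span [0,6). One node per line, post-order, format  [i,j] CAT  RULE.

[0,1] (S/PP)/(N\PP)  lex  "song"
[1,2] N\PP  lex  "every"
[0,2] S/PP  >  k=1
[2,3] NP  lex  "found"
[3,4] PP  lex  "from"
[4,5] ((PP\NP)\PP)/NP  lex  "map"
[5,6] NP  lex  "quickly"
[4,6] (PP\NP)\PP  >  k=5
[3,6] PP\NP  <  k=4
[2,6] PP  <  k=3
[0,6] S  >  k=2

[0,6] S   >
  [0,2] S/PP   >
    [0,1] "song" : (S/PP)/(N\PP)
    [1,2] "every" : N\PP
  [2,6] PP   <
    [2,3] "found" : NP
    [3,6] PP\NP   <
      [3,4] "from" : PP
      [4,6] (PP\NP)\PP   >
        [4,5] "map" : ((PP\NP)\PP)/NP
        [5,6] "quickly" : NP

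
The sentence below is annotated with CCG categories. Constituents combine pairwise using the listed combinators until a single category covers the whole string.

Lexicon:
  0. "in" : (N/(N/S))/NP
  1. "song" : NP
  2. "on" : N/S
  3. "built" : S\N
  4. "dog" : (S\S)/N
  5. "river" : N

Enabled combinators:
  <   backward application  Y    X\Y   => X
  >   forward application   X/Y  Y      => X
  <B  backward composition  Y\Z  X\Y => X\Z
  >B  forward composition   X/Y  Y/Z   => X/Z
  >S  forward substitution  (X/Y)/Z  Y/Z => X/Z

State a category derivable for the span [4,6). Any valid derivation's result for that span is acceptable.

[0,6] S   <
  [0,3] N   >
    [0,2] N/(N/S)   >
      [0,1] "in" : (N/(N/S))/NP
      [1,2] "song" : NP
    [2,3] "on" : N/S
  [3,6] S\N   <B
    [3,4] "built" : S\N
    [4,6] S\S   >
      [4,5] "dog" : (S\S)/N
      [5,6] "river" : N

S\S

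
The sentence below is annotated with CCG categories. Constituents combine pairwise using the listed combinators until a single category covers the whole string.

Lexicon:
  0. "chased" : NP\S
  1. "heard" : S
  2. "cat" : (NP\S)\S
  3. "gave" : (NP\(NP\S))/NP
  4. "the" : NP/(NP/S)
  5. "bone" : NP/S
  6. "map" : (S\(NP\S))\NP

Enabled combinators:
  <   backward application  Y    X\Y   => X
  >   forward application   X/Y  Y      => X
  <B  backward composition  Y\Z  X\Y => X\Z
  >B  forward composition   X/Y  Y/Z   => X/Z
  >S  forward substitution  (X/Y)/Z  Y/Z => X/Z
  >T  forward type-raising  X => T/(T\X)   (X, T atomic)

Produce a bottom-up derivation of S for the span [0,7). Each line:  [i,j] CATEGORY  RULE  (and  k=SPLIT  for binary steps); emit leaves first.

[0,1] NP\S  lex  "chased"
[1,2] S  lex  "heard"
[2,3] (NP\S)\S  lex  "cat"
[1,3] NP\S  <  k=2
[3,4] (NP\(NP\S))/NP  lex  "gave"
[4,5] NP/(NP/S)  lex  "the"
[5,6] NP/S  lex  "bone"
[4,6] NP  >  k=5
[3,6] NP\(NP\S)  >  k=4
[1,6] NP  <  k=3
[6,7] (S\(NP\S))\NP  lex  "map"
[1,7] S\(NP\S)  <  k=6
[0,7] S  <  k=1

[0,7] S   <
  [0,1] "chased" : NP\S
  [1,7] S\(NP\S)   <
    [1,6] NP   <
      [1,3] NP\S   <
        [1,2] "heard" : S
        [2,3] "cat" : (NP\S)\S
      [3,6] NP\(NP\S)   >
        [3,4] "gave" : (NP\(NP\S))/NP
        [4,6] NP   >
          [4,5] "the" : NP/(NP/S)
          [5,6] "bone" : NP/S
    [6,7] "map" : (S\(NP\S))\NP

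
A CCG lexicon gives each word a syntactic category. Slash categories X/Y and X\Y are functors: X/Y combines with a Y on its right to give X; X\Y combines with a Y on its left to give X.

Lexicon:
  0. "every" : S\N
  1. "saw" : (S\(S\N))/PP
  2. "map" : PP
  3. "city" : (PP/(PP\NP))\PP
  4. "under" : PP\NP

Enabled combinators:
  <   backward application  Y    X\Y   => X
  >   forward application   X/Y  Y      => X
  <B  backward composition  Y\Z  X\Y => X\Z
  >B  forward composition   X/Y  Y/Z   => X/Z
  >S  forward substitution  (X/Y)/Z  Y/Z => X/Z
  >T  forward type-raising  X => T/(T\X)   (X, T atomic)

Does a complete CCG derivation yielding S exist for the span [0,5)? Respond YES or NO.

YES

[0,5] S   <
  [0,1] "every" : S\N
  [1,5] S\(S\N)   >
    [1,2] "saw" : (S\(S\N))/PP
    [2,5] PP   >
      [2,4] PP/(PP\NP)   <
        [2,3] "map" : PP
        [3,4] "city" : (PP/(PP\NP))\PP
      [4,5] "under" : PP\NP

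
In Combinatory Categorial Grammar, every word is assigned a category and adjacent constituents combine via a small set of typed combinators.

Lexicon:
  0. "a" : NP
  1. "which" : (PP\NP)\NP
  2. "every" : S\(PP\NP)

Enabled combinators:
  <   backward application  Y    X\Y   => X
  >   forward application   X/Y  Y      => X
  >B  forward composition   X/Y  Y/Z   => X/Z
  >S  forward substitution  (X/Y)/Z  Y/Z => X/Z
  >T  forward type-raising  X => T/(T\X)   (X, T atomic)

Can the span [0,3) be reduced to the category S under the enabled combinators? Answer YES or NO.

YES

[0,3] S   <
  [0,2] PP\NP   <
    [0,1] "a" : NP
    [1,2] "which" : (PP\NP)\NP
  [2,3] "every" : S\(PP\NP)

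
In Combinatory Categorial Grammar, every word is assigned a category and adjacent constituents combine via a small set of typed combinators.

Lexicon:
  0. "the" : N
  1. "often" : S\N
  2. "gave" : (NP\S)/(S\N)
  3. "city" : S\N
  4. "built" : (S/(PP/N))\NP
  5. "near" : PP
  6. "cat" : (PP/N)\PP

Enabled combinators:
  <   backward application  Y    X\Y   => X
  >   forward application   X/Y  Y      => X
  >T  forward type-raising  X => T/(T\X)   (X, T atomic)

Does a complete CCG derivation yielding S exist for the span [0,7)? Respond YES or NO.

YES

[0,7] S   >
  [0,5] S/(PP/N)   <
    [0,4] NP   <
      [0,2] S   >
        [0,1] S/(S\N)   >T
          [0,1] "the" : N
        [1,2] "often" : S\N
      [2,4] NP\S   >
        [2,3] "gave" : (NP\S)/(S\N)
        [3,4] "city" : S\N
    [4,5] "built" : (S/(PP/N))\NP
  [5,7] PP/N   <
    [5,6] "near" : PP
    [6,7] "cat" : (PP/N)\PP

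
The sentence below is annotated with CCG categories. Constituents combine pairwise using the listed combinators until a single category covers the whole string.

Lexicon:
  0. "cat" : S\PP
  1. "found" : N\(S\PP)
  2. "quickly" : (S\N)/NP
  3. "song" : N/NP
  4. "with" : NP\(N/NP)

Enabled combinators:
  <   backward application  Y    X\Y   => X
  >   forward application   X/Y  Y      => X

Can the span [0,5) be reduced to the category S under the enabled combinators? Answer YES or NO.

YES

[0,5] S   <
  [0,2] N   <
    [0,1] "cat" : S\PP
    [1,2] "found" : N\(S\PP)
  [2,5] S\N   >
    [2,3] "quickly" : (S\N)/NP
    [3,5] NP   <
      [3,4] "song" : N/NP
      [4,5] "with" : NP\(N/NP)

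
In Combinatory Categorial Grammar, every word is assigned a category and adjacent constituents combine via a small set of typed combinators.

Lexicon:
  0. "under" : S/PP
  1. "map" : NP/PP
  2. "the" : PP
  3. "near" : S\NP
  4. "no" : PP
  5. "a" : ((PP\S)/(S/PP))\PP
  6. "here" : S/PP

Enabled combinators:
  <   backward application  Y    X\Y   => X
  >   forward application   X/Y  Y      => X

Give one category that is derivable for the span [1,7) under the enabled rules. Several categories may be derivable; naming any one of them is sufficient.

[0,7] S   >
  [0,1] "under" : S/PP
  [1,7] PP   <
    [1,4] S   <
      [1,3] NP   >
        [1,2] "map" : NP/PP
        [2,3] "the" : PP
      [3,4] "near" : S\NP
    [4,7] PP\S   >
      [4,6] (PP\S)/(S/PP)   <
        [4,5] "no" : PP
        [5,6] "a" : ((PP\S)/(S/PP))\PP
      [6,7] "here" : S/PP

PP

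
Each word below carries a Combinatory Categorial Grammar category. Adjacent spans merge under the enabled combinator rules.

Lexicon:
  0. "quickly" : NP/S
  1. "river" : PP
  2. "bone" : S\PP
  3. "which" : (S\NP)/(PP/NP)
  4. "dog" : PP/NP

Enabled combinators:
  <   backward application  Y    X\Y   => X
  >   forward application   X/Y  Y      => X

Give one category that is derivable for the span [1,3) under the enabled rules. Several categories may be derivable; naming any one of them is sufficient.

S

[0,5] S   <
  [0,3] NP   >
    [0,1] "quickly" : NP/S
    [1,3] S   <
      [1,2] "river" : PP
      [2,3] "bone" : S\PP
  [3,5] S\NP   >
    [3,4] "which" : (S\NP)/(PP/NP)
    [4,5] "dog" : PP/NP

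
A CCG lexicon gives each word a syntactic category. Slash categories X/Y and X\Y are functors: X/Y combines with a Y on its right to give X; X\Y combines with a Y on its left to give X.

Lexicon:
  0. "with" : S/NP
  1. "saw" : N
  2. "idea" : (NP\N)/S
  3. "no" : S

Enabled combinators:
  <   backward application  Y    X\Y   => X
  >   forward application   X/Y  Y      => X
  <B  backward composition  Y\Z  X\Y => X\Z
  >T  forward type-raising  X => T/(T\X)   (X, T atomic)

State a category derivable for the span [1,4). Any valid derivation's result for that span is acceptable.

[0,4] S   >
  [0,1] "with" : S/NP
  [1,4] NP   >
    [1,2] NP/(NP\N)   >T
      [1,2] "saw" : N
    [2,4] NP\N   >
      [2,3] "idea" : (NP\N)/S
      [3,4] "no" : S

NP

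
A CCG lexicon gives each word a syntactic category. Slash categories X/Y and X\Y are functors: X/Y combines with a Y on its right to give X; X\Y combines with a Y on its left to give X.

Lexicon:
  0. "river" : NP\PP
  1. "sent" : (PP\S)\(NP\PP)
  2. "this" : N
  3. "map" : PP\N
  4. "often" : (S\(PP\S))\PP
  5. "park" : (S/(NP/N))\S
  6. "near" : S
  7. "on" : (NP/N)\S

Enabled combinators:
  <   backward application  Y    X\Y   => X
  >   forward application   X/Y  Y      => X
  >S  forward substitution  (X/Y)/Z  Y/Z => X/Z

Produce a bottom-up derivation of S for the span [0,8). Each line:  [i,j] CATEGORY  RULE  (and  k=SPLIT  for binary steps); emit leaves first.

[0,1] NP\PP  lex  "river"
[1,2] (PP\S)\(NP\PP)  lex  "sent"
[0,2] PP\S  <  k=1
[2,3] N  lex  "this"
[3,4] PP\N  lex  "map"
[2,4] PP  <  k=3
[4,5] (S\(PP\S))\PP  lex  "often"
[2,5] S\(PP\S)  <  k=4
[0,5] S  <  k=2
[5,6] (S/(NP/N))\S  lex  "park"
[0,6] S/(NP/N)  <  k=5
[6,7] S  lex  "near"
[7,8] (NP/N)\S  lex  "on"
[6,8] NP/N  <  k=7
[0,8] S  >  k=6

[0,8] S   >
  [0,6] S/(NP/N)   <
    [0,5] S   <
      [0,2] PP\S   <
        [0,1] "river" : NP\PP
        [1,2] "sent" : (PP\S)\(NP\PP)
      [2,5] S\(PP\S)   <
        [2,4] PP   <
          [2,3] "this" : N
          [3,4] "map" : PP\N
        [4,5] "often" : (S\(PP\S))\PP
    [5,6] "park" : (S/(NP/N))\S
  [6,8] NP/N   <
    [6,7] "near" : S
    [7,8] "on" : (NP/N)\S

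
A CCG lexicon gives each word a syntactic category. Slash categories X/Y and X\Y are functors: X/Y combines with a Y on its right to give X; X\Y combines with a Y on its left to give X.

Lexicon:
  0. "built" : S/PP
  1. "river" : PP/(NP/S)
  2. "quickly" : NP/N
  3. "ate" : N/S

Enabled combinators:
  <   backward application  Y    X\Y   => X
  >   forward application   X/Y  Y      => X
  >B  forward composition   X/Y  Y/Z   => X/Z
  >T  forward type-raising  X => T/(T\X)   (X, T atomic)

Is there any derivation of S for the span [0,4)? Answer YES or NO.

[0,4] S   >
  [0,1] "built" : S/PP
  [1,4] PP   >
    [1,2] "river" : PP/(NP/S)
    [2,4] NP/S   >B
      [2,3] "quickly" : NP/N
      [3,4] "ate" : N/S

YES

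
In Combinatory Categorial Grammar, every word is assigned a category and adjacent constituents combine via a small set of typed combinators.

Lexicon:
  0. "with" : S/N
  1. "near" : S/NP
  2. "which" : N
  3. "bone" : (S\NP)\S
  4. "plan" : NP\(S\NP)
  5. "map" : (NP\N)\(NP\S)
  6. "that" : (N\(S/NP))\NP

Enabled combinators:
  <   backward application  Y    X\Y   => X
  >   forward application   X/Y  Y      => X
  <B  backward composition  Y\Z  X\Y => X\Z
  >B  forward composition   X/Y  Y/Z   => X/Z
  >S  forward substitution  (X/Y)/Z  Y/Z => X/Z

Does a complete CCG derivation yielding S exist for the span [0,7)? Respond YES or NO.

YES

[0,7] S   >
  [0,1] "with" : S/N
  [1,7] N   <
    [1,2] "near" : S/NP
    [2,7] N\(S/NP)   <
      [2,6] NP   <
        [2,3] "which" : N
        [3,6] NP\N   <
          [3,5] NP\S   <B
            [3,4] "bone" : (S\NP)\S
            [4,5] "plan" : NP\(S\NP)
          [5,6] "map" : (NP\N)\(NP\S)
      [6,7] "that" : (N\(S/NP))\NP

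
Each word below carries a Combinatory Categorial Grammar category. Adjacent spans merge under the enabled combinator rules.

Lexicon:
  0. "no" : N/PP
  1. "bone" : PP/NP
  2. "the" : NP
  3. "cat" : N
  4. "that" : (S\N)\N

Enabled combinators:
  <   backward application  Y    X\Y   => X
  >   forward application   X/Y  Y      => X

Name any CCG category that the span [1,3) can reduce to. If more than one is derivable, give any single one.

[0,5] S   <
  [0,3] N   >
    [0,1] "no" : N/PP
    [1,3] PP   >
      [1,2] "bone" : PP/NP
      [2,3] "the" : NP
  [3,5] S\N   <
    [3,4] "cat" : N
    [4,5] "that" : (S\N)\N

PP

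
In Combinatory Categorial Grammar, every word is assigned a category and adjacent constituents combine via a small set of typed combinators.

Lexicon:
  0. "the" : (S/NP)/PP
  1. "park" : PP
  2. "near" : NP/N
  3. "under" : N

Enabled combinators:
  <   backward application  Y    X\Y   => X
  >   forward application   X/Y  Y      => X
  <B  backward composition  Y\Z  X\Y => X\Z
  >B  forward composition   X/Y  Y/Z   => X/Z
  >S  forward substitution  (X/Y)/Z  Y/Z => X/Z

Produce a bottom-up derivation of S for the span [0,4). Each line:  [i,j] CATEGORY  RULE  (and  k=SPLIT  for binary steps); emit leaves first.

[0,1] (S/NP)/PP  lex  "the"
[1,2] PP  lex  "park"
[0,2] S/NP  >  k=1
[2,3] NP/N  lex  "near"
[3,4] N  lex  "under"
[2,4] NP  >  k=3
[0,4] S  >  k=2

[0,4] S   >
  [0,2] S/NP   >
    [0,1] "the" : (S/NP)/PP
    [1,2] "park" : PP
  [2,4] NP   >
    [2,3] "near" : NP/N
    [3,4] "under" : N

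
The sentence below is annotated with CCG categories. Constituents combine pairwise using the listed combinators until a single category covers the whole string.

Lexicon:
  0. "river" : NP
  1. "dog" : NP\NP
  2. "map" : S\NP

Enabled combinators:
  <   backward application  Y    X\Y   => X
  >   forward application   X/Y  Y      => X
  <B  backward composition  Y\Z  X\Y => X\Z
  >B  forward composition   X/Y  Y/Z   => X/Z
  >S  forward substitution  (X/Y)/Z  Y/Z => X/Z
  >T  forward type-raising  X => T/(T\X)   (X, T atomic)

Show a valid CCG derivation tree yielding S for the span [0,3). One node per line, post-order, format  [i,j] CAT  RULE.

[0,3] S   >
  [0,1] S/(S\NP)   >T
    [0,1] "river" : NP
  [1,3] S\NP   <B
    [1,2] "dog" : NP\NP
    [2,3] "map" : S\NP

[0,1] NP  lex  "river"
[0,1] S/(S\NP)  >T
[1,2] NP\NP  lex  "dog"
[2,3] S\NP  lex  "map"
[1,3] S\NP  <B  k=2
[0,3] S  >  k=1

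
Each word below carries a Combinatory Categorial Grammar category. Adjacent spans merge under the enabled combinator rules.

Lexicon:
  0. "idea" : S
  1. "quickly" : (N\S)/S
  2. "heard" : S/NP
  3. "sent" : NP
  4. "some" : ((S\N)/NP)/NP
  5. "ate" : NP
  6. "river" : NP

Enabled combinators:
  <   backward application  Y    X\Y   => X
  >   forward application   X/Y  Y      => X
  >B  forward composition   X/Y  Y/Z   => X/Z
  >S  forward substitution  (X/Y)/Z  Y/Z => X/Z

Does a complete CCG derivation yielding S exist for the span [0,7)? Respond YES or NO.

YES

[0,7] S   <
  [0,4] N   <
    [0,1] "idea" : S
    [1,4] N\S   >
      [1,2] "quickly" : (N\S)/S
      [2,4] S   >
        [2,3] "heard" : S/NP
        [3,4] "sent" : NP
  [4,7] S\N   >
    [4,6] (S\N)/NP   >
      [4,5] "some" : ((S\N)/NP)/NP
      [5,6] "ate" : NP
    [6,7] "river" : NP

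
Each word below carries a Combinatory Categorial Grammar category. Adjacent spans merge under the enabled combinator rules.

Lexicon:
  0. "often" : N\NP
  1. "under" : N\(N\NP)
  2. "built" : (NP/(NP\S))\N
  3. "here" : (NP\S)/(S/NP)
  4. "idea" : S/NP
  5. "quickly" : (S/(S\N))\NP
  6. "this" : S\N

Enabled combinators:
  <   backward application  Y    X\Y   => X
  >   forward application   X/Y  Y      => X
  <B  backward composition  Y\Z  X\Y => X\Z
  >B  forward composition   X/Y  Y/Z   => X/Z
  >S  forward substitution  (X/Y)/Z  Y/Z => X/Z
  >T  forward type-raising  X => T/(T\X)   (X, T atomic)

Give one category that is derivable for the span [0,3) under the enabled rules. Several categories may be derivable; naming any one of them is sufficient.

NP/(NP\S)

[0,7] S   >
  [0,6] S/(S\N)   <
    [0,5] NP   >
      [0,3] NP/(NP\S)   <
        [0,2] N   <
          [0,1] "often" : N\NP
          [1,2] "under" : N\(N\NP)
        [2,3] "built" : (NP/(NP\S))\N
      [3,5] NP\S   >
        [3,4] "here" : (NP\S)/(S/NP)
        [4,5] "idea" : S/NP
    [5,6] "quickly" : (S/(S\N))\NP
  [6,7] "this" : S\N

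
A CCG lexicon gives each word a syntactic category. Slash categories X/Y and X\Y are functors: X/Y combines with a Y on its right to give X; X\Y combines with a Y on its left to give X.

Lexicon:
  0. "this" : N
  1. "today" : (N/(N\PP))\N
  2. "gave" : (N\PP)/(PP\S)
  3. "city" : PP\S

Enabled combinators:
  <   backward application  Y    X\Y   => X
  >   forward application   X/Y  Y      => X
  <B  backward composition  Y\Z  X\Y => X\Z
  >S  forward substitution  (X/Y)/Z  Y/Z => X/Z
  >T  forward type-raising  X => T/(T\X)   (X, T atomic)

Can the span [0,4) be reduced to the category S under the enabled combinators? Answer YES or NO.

NO

N (N/(N\PP))\N (N\PP)/(PP\S) PP\S
CKY chart[0,4] = {N, N/(N\N), NP/(NP\N), PP/(PP\N), S/(S\N)}; S ∉ chart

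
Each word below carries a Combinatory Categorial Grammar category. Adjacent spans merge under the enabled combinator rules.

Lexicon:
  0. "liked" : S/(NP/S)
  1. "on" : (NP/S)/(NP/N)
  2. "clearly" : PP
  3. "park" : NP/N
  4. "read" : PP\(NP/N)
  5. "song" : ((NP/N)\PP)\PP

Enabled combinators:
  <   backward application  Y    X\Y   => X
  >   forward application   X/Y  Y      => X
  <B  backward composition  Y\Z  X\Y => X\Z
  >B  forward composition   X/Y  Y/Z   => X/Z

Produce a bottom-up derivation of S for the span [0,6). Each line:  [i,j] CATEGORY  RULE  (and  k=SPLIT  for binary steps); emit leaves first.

[0,6] S   >
  [0,1] "liked" : S/(NP/S)
  [1,6] NP/S   >
    [1,2] "on" : (NP/S)/(NP/N)
    [2,6] NP/N   <
      [2,3] "clearly" : PP
      [3,6] (NP/N)\PP   <
        [3,5] PP   <
          [3,4] "park" : NP/N
          [4,5] "read" : PP\(NP/N)
        [5,6] "song" : ((NP/N)\PP)\PP

[0,1] S/(NP/S)  lex  "liked"
[1,2] (NP/S)/(NP/N)  lex  "on"
[2,3] PP  lex  "clearly"
[3,4] NP/N  lex  "park"
[4,5] PP\(NP/N)  lex  "read"
[3,5] PP  <  k=4
[5,6] ((NP/N)\PP)\PP  lex  "song"
[3,6] (NP/N)\PP  <  k=5
[2,6] NP/N  <  k=3
[1,6] NP/S  >  k=2
[0,6] S  >  k=1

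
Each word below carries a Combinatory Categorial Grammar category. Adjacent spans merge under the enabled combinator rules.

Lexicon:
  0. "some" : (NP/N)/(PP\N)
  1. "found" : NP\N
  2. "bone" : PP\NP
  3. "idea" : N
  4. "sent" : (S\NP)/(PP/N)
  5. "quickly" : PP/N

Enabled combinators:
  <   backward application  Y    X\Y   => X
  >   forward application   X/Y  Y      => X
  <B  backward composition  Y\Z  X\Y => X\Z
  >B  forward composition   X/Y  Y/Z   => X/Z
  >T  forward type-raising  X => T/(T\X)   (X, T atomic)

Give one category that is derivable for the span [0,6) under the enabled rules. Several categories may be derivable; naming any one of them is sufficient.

[0,6] S   <
  [0,4] NP   >
    [0,3] NP/N   >
      [0,1] "some" : (NP/N)/(PP\N)
      [1,3] PP\N   <B
        [1,2] "found" : NP\N
        [2,3] "bone" : PP\NP
    [3,4] "idea" : N
  [4,6] S\NP   >
    [4,5] "sent" : (S\NP)/(PP/N)
    [5,6] "quickly" : PP/N

S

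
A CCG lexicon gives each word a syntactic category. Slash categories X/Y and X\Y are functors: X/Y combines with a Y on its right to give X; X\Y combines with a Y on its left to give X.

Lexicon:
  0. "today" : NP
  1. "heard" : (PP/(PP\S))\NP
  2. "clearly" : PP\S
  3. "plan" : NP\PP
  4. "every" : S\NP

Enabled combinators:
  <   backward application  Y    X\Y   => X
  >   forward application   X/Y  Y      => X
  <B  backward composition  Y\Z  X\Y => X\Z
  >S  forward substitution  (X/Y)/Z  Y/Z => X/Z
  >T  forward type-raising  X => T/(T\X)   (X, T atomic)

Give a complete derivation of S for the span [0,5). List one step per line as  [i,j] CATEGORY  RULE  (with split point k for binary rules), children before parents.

[0,1] NP  lex  "today"
[1,2] (PP/(PP\S))\NP  lex  "heard"
[0,2] PP/(PP\S)  <  k=1
[2,3] PP\S  lex  "clearly"
[0,3] PP  >  k=2
[3,4] NP\PP  lex  "plan"
[0,4] NP  <  k=3
[4,5] S\NP  lex  "every"
[0,5] S  <  k=4

[0,5] S   <
  [0,4] NP   <
    [0,3] PP   >
      [0,2] PP/(PP\S)   <
        [0,1] "today" : NP
        [1,2] "heard" : (PP/(PP\S))\NP
      [2,3] "clearly" : PP\S
    [3,4] "plan" : NP\PP
  [4,5] "every" : S\NP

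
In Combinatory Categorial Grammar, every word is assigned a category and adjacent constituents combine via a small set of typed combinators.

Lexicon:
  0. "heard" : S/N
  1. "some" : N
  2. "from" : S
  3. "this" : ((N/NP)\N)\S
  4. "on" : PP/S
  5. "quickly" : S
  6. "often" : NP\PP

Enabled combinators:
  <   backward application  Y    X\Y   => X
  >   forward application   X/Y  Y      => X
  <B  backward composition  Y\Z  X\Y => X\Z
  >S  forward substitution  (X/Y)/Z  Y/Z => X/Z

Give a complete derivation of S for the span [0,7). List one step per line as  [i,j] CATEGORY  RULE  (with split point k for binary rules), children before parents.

[0,1] S/N  lex  "heard"
[1,2] N  lex  "some"
[2,3] S  lex  "from"
[3,4] ((N/NP)\N)\S  lex  "this"
[2,4] (N/NP)\N  <  k=3
[1,4] N/NP  <  k=2
[4,5] PP/S  lex  "on"
[5,6] S  lex  "quickly"
[4,6] PP  >  k=5
[6,7] NP\PP  lex  "often"
[4,7] NP  <  k=6
[1,7] N  >  k=4
[0,7] S  >  k=1

[0,7] S   >
  [0,1] "heard" : S/N
  [1,7] N   >
    [1,4] N/NP   <
      [1,2] "some" : N
      [2,4] (N/NP)\N   <
        [2,3] "from" : S
        [3,4] "this" : ((N/NP)\N)\S
    [4,7] NP   <
      [4,6] PP   >
        [4,5] "on" : PP/S
        [5,6] "quickly" : S
      [6,7] "often" : NP\PP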